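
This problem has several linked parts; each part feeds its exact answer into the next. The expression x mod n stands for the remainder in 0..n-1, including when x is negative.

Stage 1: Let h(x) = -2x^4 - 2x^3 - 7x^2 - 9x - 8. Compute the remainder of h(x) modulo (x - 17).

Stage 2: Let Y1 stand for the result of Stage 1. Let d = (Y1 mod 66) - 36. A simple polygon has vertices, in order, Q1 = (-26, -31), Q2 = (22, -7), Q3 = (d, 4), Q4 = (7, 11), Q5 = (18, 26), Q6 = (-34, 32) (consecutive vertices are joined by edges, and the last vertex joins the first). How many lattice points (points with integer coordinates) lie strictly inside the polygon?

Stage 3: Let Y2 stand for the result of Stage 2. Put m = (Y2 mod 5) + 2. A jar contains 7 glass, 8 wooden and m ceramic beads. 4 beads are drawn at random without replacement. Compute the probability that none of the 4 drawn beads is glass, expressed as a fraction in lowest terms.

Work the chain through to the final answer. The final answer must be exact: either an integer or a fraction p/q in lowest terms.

Stage 1: remainder = value at the root: -2*(17)^4 - 2*(17)^3 - 7*(17)^2 - 9*(17)^1 - 8 = (-167042) + (-9826) + (-2023) + (-153) + (-8) = -179052; answer -179052
Stage 2: Y1 = -179052; d = -30; cross terms: (-26*-7 - 22*-31)=864, (22*4 - -30*-7)=-122, (-30*11 - 7*4)=-358, (7*26 - 18*11)=-16, (18*32 - -34*26)=1460, (-34*-31 - -26*32)=1886; twice the area = |3714| = 3714; area = 1857; boundary points = 24 + 1 + 1 + 1 + 2 + 1 = 30; strictly interior points = area - boundary/2 + 1 = 1843; answer 1843
Stage 3: Y2 = 1843; m = 5; total draws C(20,4) = 4845; favorable C(13,4) = 715; P = 143/969; answer 143/969

143/969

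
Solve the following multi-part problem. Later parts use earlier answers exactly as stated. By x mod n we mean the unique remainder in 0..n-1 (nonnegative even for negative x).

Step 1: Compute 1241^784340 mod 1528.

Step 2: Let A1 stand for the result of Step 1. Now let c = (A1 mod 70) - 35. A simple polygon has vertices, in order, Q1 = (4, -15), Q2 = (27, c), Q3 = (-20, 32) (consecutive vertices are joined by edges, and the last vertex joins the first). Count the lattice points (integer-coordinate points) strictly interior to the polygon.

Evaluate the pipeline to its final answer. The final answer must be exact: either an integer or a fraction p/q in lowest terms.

960

Step 1: squarings mod 1528: 1241^1=1241, 1241^2=1385, 1241^4=585, 1241^8=1481, 1241^16=681, 1241^32=777, 1241^64=169, 1241^128=1057, 1241^256=281, 1241^512=1033, 1241^1024=545, 1241^2048=593, 1241^4096=209, 1241^8192=897, 1241^16384=881, 1241^32768=1465, 1241^65536=913, 1241^131072=809, 1241^262144=497, 1241^524288=1001; 1241^784340 = 1241^4 * 1241^16 * 1241^64 * 1241^128 * 1241^256 * 1241^512 * 1241^1024 * 1241^4096 * 1241^8192 * 1241^16384 * 1241^32768 * 1241^65536 * 1241^131072 * 1241^524288 = 1105 (mod 1528); answer 1105
Step 2: A1 = 1105; c = 20; cross terms: (4*20 - 27*-15)=485, (27*32 - -20*20)=1264, (-20*-15 - 4*32)=172; twice the area = |1921| = 1921; area = 1921/2; boundary points = 1 + 1 + 1 = 3; strictly interior points = area - boundary/2 + 1 = 960; answer 960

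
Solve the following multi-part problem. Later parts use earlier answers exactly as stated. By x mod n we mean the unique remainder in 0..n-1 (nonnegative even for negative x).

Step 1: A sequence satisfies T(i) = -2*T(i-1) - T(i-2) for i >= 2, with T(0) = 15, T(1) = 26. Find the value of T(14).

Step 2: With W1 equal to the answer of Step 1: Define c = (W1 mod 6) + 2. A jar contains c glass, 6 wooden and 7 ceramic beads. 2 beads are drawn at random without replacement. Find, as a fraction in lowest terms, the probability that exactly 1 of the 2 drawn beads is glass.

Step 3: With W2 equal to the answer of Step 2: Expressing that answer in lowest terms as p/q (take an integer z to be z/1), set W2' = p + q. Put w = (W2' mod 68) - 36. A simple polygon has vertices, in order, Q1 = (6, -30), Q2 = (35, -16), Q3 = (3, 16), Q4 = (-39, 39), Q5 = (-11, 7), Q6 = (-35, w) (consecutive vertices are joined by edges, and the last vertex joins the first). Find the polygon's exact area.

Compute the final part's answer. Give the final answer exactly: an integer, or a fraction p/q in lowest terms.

Step 1: T(2) = -2*(26) - 1*(15) = -67; iterating: T(2)=-67, T(3)=108, T(4)=-149, T(5)=190, T(6)=-231, T(7)=272, T(8)=-313, T(9)=354, T(10)=-395, T(11)=436, T(12)=-477, T(13)=518, T(14)=-559; answer -559
Step 2: W1 = -559; c = 7; total draws C(20,2) = 190; favorable C(7,1)*C(13,1) = 91; P = 91/190; answer 91/190
Step 3: W2 = 91/190; threaded value p + q = 281; w = -27; cross terms: (6*-16 - 35*-30)=954, (35*16 - 3*-16)=608, (3*39 - -39*16)=741, (-39*7 - -11*39)=156, (-11*-27 - -35*7)=542, (-35*-30 - 6*-27)=1212; twice the area = |4213| = 4213; area = 4213/2; answer 4213/2

4213/2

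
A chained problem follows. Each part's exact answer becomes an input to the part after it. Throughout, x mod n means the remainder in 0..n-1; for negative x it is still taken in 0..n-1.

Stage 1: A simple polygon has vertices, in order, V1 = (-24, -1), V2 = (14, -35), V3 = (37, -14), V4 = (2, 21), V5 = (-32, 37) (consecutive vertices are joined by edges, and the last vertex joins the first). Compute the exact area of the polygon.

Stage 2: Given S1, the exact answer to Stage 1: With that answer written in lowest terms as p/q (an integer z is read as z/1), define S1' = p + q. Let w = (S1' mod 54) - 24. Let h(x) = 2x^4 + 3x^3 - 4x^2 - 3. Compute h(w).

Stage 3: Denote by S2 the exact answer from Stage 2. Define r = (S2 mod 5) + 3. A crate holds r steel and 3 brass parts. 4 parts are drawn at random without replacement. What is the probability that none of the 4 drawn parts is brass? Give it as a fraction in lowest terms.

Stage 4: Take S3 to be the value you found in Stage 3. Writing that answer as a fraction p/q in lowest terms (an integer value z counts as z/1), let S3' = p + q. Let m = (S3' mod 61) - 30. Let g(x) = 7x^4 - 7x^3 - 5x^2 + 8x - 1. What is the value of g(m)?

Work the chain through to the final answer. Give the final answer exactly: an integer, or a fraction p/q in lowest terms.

Stage 1: cross terms: (-24*-35 - 14*-1)=854, (14*-14 - 37*-35)=1099, (37*21 - 2*-14)=805, (2*37 - -32*21)=746, (-32*-1 - -24*37)=920; twice the area = |4424| = 4424; area = 2212; answer 2212
Stage 2: S1 = 2212; threaded value p + q = 2213; w = 29; 2*(29)^4 + 3*(29)^3 - 4*(29)^2 - 3 = (1414562) + (73167) + (-3364) + (-3) = 1484362; answer 1484362
Stage 3: S2 = 1484362; r = 5; total draws C(8,4) = 70; favorable C(5,4) = 5; P = 1/14; answer 1/14
Stage 4: S3 = 1/14; threaded value p + q = 15; m = -15; 7*(-15)^4 - 7*(-15)^3 - 5*(-15)^2 + 8*(-15)^1 - 1 = (354375) + (23625) + (-1125) + (-120) + (-1) = 376754; answer 376754

376754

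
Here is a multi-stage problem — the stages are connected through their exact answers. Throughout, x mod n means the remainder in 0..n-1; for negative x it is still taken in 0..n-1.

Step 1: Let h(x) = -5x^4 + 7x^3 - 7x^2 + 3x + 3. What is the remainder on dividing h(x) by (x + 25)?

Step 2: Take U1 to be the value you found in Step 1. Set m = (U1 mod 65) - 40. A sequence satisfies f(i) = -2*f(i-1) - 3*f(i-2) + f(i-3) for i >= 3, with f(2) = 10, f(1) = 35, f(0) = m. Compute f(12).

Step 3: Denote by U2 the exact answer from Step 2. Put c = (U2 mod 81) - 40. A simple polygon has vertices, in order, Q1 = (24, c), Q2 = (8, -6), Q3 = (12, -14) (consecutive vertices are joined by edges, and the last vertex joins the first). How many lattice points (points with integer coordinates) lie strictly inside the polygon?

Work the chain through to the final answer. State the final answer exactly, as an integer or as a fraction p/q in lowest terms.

83

Step 1: remainder = value at the root: -5*(-25)^4 + 7*(-25)^3 - 7*(-25)^2 + 3*(-25)^1 + 3 = (-1953125) + (-109375) + (-4375) + (-75) + (3) = -2066947; answer -2066947
Step 2: U1 = -2066947; m = 13; f(3) = -2*(10) - 3*(35) + 1*(13) = -112; iterating: f(3)=-112, f(4)=229, f(5)=-112, f(6)=-575, f(7)=1715, f(8)=-1817, f(9)=-2086, f(10)=11338, f(11)=-18235, f(12)=370; answer 370
Step 3: U2 = 370; c = 6; cross terms: (24*-6 - 8*6)=-192, (8*-14 - 12*-6)=-40, (12*6 - 24*-14)=408; twice the area = |176| = 176; area = 88; boundary points = 4 + 4 + 4 = 12; strictly interior points = area - boundary/2 + 1 = 83; answer 83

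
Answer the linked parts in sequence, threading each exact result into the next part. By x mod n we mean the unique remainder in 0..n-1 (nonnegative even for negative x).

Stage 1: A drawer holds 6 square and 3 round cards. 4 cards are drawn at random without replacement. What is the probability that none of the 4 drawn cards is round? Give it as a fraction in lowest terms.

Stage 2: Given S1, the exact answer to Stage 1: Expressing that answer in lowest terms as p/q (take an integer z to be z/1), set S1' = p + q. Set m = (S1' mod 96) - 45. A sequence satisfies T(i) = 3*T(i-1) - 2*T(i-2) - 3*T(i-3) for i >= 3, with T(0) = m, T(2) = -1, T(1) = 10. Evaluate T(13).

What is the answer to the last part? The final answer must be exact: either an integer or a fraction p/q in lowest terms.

Stage 1: total draws C(9,4) = 126; favorable C(6,4) = 15; P = 5/42; answer 5/42
Stage 2: S1 = 5/42; threaded value p + q = 47; m = 2; T(3) = 3*(-1) - 2*(10) - 3*(2) = -29; iterating: T(3)=-29, T(4)=-115, T(5)=-284, T(6)=-535, T(7)=-692, T(8)=-154, T(9)=2527, T(10)=9965, T(11)=25303, T(12)=48398, T(13)=64693; answer 64693

64693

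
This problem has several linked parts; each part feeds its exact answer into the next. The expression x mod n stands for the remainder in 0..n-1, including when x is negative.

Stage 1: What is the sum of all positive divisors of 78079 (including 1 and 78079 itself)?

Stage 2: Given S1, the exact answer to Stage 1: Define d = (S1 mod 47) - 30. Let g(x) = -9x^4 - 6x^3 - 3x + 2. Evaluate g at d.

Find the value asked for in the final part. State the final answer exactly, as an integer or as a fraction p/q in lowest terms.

Stage 1: 78079 is prime, so its only divisors are 1 and 78079; sigma = 1 + 78079 = 78080; answer 78080
Stage 2: S1 = 78080; d = -17; -9*(-17)^4 - 6*(-17)^3 - 3*(-17)^1 + 2 = (-751689) + (29478) + (51) + (2) = -722158; answer -722158

-722158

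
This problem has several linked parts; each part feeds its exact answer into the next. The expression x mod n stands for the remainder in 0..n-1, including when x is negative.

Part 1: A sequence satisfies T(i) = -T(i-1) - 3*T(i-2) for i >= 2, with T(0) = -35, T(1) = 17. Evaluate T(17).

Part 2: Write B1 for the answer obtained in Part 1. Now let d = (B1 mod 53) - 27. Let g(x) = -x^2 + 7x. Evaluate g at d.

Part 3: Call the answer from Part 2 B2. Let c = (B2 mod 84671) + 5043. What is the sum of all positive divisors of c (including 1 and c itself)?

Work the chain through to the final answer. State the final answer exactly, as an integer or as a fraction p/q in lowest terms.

Part 1: T(2) = -1*(17) - 3*(-35) = 88; iterating: T(2)=88, T(3)=-139, T(4)=-125, T(5)=542, T(6)=-167, T(7)=-1459, T(8)=1960, T(9)=2417, T(10)=-8297, T(11)=1046, T(12)=23845, T(13)=-26983, T(14)=-44552, T(15)=125501, T(16)=8155, T(17)=-384658; answer -384658
Part 2: B1 = -384658; d = -11; -1*(-11)^2 + 7*(-11)^1 = (-121) + (-77) = -198; answer -198
Part 3: B2 = -198; c = 89516; 89516 = 2^2 * 7 * 23 * 139; sigma = (1 + 2 + 4) * (1 + 7) * (1 + 23) * (1 + 139) = 7 * 8 * 24 * 140 = 188160; answer 188160

188160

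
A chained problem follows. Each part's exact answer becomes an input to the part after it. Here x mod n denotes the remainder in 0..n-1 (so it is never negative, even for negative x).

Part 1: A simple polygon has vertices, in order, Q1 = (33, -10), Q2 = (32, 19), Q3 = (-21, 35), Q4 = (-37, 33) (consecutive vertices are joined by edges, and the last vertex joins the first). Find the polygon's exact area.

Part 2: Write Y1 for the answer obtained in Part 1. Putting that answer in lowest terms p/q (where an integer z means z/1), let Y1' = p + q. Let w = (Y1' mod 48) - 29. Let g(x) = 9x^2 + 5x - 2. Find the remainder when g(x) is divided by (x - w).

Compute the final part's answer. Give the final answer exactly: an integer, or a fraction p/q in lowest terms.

3004

Part 1: cross terms: (33*19 - 32*-10)=947, (32*35 - -21*19)=1519, (-21*33 - -37*35)=602, (-37*-10 - 33*33)=-719; twice the area = |2349| = 2349; area = 2349/2; answer 2349/2
Part 2: Y1 = 2349/2; threaded value p + q = 2351; w = 18; remainder = value at the root: 9*(18)^2 + 5*(18)^1 - 2 = (2916) + (90) + (-2) = 3004; answer 3004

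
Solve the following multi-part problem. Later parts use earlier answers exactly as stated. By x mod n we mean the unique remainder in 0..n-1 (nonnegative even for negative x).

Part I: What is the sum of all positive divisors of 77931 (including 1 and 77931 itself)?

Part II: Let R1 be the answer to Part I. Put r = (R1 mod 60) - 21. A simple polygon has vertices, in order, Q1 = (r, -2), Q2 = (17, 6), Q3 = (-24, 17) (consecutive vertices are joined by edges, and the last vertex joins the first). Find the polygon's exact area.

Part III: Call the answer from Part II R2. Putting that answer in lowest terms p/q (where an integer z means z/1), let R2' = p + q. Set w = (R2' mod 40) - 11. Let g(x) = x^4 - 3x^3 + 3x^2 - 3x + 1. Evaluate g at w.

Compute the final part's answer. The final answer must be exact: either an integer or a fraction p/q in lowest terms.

199

Part I: 77931 = 3^2 * 7 * 1237; sigma = (1 + 3 + 9) * (1 + 7) * (1 + 1237) = 13 * 8 * 1238 = 128752; answer 128752
Part II: R1 = 128752; r = 31; cross terms: (31*6 - 17*-2)=220, (17*17 - -24*6)=433, (-24*-2 - 31*17)=-479; twice the area = |174| = 174; area = 87; answer 87
Part III: R2 = 87; threaded value p + q = 88; w = -3; 1*(-3)^4 - 3*(-3)^3 + 3*(-3)^2 - 3*(-3)^1 + 1 = (81) + (81) + (27) + (9) + (1) = 199; answer 199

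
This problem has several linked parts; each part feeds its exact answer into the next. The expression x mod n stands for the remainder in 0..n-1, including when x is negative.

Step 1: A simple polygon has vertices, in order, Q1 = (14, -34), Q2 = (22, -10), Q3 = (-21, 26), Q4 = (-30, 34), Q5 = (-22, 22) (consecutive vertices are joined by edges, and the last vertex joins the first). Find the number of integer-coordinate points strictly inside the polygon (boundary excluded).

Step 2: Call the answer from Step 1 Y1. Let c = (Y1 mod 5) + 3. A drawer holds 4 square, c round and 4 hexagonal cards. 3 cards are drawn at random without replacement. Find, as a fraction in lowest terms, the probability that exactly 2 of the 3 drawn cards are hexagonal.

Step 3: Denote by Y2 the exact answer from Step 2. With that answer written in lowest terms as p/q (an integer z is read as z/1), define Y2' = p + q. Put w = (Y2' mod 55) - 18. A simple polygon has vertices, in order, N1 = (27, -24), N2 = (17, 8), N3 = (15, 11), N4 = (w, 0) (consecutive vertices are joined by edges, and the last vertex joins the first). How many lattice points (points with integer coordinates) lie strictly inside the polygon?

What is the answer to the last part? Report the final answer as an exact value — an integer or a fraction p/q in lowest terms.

Step 1: cross terms: (14*-10 - 22*-34)=608, (22*26 - -21*-10)=362, (-21*34 - -30*26)=66, (-30*22 - -22*34)=88, (-22*-34 - 14*22)=440; twice the area = |1564| = 1564; area = 782; boundary points = 8 + 1 + 1 + 4 + 4 = 18; strictly interior points = area - boundary/2 + 1 = 774; answer 774
Step 2: Y1 = 774; c = 7; total draws C(15,3) = 455; favorable C(4,2)*C(11,1) = 66; P = 66/455; answer 66/455
Step 3: Y2 = 66/455; threaded value p + q = 521; w = 8; cross terms: (27*8 - 17*-24)=624, (17*11 - 15*8)=67, (15*0 - 8*11)=-88, (8*-24 - 27*0)=-192; twice the area = |411| = 411; area = 411/2; boundary points = 2 + 1 + 1 + 1 = 5; strictly interior points = area - boundary/2 + 1 = 204; answer 204

204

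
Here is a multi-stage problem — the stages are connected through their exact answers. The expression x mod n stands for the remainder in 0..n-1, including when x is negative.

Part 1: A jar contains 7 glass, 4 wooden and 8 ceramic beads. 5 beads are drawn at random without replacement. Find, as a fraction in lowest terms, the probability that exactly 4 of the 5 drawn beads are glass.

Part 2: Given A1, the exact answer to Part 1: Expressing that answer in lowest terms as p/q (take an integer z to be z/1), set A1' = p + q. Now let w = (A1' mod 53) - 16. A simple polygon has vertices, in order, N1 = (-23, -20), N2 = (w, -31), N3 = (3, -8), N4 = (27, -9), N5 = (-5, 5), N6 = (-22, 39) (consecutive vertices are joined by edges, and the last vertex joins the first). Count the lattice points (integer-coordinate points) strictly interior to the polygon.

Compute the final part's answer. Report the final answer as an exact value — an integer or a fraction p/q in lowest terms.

Part 1: total draws C(19,5) = 11628; favorable C(7,4)*C(12,1) = 420; P = 35/969; answer 35/969
Part 2: A1 = 35/969; threaded value p + q = 1004; w = 34; cross terms: (-23*-31 - 34*-20)=1393, (34*-8 - 3*-31)=-179, (3*-9 - 27*-8)=189, (27*5 - -5*-9)=90, (-5*39 - -22*5)=-85, (-22*-20 - -23*39)=1337; twice the area = |2745| = 2745; area = 2745/2; boundary points = 1 + 1 + 1 + 2 + 17 + 1 = 23; strictly interior points = area - boundary/2 + 1 = 1362; answer 1362

1362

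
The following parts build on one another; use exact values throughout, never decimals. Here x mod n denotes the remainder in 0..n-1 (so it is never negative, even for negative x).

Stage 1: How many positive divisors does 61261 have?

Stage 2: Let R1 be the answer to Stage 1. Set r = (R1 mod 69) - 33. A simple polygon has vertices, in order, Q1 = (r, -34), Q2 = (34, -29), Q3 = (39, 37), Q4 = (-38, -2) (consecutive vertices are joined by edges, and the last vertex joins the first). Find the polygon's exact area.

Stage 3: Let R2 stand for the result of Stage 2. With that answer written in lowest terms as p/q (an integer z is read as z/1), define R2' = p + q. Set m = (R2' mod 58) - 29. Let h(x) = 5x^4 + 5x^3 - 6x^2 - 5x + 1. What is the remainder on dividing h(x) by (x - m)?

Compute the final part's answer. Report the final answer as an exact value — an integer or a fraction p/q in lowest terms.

10032

Stage 1: 61261 is prime, so its only divisors are 1 and 61261; count = 2; answer 2
Stage 2: R1 = 2; r = -31; cross terms: (-31*-29 - 34*-34)=2055, (34*37 - 39*-29)=2389, (39*-2 - -38*37)=1328, (-38*-34 - -31*-2)=1230; twice the area = |7002| = 7002; area = 3501; answer 3501
Stage 3: R2 = 3501; threaded value p + q = 3502; m = -7; remainder = value at the root: 5*(-7)^4 + 5*(-7)^3 - 6*(-7)^2 - 5*(-7)^1 + 1 = (12005) + (-1715) + (-294) + (35) + (1) = 10032; answer 10032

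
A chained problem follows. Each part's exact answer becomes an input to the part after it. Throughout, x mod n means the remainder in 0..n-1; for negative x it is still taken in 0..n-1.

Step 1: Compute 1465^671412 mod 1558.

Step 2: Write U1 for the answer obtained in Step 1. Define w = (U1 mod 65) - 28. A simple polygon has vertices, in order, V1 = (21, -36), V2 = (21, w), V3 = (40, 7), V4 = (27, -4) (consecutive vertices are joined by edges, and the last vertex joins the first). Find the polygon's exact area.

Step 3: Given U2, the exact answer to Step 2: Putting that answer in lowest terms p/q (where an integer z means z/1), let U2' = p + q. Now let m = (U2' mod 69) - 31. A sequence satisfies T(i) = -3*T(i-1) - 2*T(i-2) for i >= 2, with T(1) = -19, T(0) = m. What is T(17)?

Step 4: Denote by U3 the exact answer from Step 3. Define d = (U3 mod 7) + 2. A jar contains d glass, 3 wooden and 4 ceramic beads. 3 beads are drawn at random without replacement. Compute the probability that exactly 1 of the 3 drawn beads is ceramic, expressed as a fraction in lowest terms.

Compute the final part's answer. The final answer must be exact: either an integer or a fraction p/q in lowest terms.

Step 1: squarings mod 1558: 1465^1=1465, 1465^2=859, 1465^4=947, 1465^8=959, 1465^16=461, 1465^32=633, 1465^64=283, 1465^128=631, 1465^256=871, 1465^512=1453, 1465^1024=119, 1465^2048=139, 1465^4096=625, 1465^8192=1125, 1465^16384=529, 1465^32768=959, 1465^65536=461, 1465^131072=633, 1465^262144=283, 1465^524288=631; 1465^671412 = 1465^4 * 1465^16 * 1465^32 * 1465^128 * 1465^512 * 1465^1024 * 1465^2048 * 1465^4096 * 1465^8192 * 1465^131072 * 1465^524288 = 1417 (mod 1558); answer 1417
Step 2: U1 = 1417; w = 24; cross terms: (21*24 - 21*-36)=1260, (21*7 - 40*24)=-813, (40*-4 - 27*7)=-349, (27*-36 - 21*-4)=-888; twice the area = |-790| = 790; area = 395; answer 395
Step 3: U2 = 395; threaded value p + q = 396; m = 20; T(2) = -3*(-19) - 2*(20) = 17; iterating: T(2)=17, T(3)=-13, T(4)=5, T(5)=11, T(6)=-43, T(7)=107, T(8)=-235, T(9)=491, T(10)=-1003, T(11)=2027, T(12)=-4075, T(13)=8171, T(14)=-16363, T(15)=32747, T(16)=-65515, T(17)=131051; answer 131051
Step 4: U3 = 131051; d = 6; total draws C(13,3) = 286; favorable C(4,1)*C(9,2) = 144; P = 72/143; answer 72/143

72/143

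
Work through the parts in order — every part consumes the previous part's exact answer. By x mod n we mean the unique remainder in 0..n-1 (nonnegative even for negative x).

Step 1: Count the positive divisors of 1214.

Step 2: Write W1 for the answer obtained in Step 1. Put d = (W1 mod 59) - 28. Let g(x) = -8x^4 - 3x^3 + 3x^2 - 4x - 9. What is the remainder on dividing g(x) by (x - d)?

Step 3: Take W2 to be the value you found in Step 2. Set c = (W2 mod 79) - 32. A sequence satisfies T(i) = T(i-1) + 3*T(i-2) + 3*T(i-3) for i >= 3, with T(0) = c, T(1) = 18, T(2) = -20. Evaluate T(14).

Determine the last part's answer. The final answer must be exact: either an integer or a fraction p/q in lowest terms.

Step 1: 1214 = 2 * 607; number of divisors = (1+1) * (1+1) = 4; answer 4
Step 2: W1 = 4; d = -24; remainder = value at the root: -8*(-24)^4 - 3*(-24)^3 + 3*(-24)^2 - 4*(-24)^1 - 9 = (-2654208) + (41472) + (1728) + (96) + (-9) = -2610921; answer -2610921
Step 3: W2 = -2610921; c = -3; T(3) = 1*(-20) + 3*(18) + 3*(-3) = 25; iterating: T(3)=25, T(4)=19, T(5)=34, T(6)=166, T(7)=325, T(8)=925, T(9)=2398, T(10)=6148, T(11)=16117, T(12)=41755, T(13)=108550, T(14)=282166; answer 282166

282166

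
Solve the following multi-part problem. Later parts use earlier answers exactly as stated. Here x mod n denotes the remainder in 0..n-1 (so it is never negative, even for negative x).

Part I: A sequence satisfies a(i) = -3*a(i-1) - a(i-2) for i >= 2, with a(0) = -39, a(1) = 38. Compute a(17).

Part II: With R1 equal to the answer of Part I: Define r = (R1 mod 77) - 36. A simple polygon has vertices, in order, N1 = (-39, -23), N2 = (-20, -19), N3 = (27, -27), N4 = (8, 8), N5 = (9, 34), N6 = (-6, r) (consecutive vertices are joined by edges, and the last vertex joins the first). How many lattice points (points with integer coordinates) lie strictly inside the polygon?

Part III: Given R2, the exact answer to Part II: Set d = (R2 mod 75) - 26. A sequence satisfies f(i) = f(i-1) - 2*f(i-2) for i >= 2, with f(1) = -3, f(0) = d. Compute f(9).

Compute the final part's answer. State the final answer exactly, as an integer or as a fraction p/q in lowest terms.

225

Part I: a(2) = -3*(38) - 1*(-39) = -75; iterating: a(2)=-75, a(3)=187, a(4)=-486, a(5)=1271, a(6)=-3327, a(7)=8710, a(8)=-22803, a(9)=59699, a(10)=-156294, a(11)=409183, a(12)=-1071255, a(13)=2804582, a(14)=-7342491, a(15)=19222891, a(16)=-50326182, a(17)=131755655; answer 131755655
Part II: R1 = 131755655; r = -5; cross terms: (-39*-19 - -20*-23)=281, (-20*-27 - 27*-19)=1053, (27*8 - 8*-27)=432, (8*34 - 9*8)=200, (9*-5 - -6*34)=159, (-6*-23 - -39*-5)=-57; twice the area = |2068| = 2068; area = 1034; boundary points = 1 + 1 + 1 + 1 + 3 + 3 = 10; strictly interior points = area - boundary/2 + 1 = 1030; answer 1030
Part III: R2 = 1030; d = 29; f(2) = 1*(-3) - 2*(29) = -61; iterating: f(2)=-61, f(3)=-55, f(4)=67, f(5)=177, f(6)=43, f(7)=-311, f(8)=-397, f(9)=225; answer 225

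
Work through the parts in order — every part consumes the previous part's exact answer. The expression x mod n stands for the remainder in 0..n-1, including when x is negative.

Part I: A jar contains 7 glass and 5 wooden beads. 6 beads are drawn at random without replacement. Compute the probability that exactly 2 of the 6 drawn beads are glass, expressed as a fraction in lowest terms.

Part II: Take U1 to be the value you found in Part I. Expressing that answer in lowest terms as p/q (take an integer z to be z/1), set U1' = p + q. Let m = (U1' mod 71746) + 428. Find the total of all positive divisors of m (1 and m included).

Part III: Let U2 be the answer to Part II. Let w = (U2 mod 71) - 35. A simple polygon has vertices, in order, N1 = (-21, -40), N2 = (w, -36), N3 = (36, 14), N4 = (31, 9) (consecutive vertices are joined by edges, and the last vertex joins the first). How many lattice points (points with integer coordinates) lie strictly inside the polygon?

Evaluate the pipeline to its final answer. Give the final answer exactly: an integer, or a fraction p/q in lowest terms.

1198

Part I: total draws C(12,6) = 924; favorable C(7,2)*C(5,4) = 105; P = 5/44; answer 5/44
Part II: U1 = 5/44; threaded value p + q = 49; m = 477; 477 = 3^2 * 53; sigma = (1 + 3 + 9) * (1 + 53) = 13 * 54 = 702; answer 702
Part III: U2 = 702; w = 28; cross terms: (-21*-36 - 28*-40)=1876, (28*14 - 36*-36)=1688, (36*9 - 31*14)=-110, (31*-40 - -21*9)=-1051; twice the area = |2403| = 2403; area = 2403/2; boundary points = 1 + 2 + 5 + 1 = 9; strictly interior points = area - boundary/2 + 1 = 1198; answer 1198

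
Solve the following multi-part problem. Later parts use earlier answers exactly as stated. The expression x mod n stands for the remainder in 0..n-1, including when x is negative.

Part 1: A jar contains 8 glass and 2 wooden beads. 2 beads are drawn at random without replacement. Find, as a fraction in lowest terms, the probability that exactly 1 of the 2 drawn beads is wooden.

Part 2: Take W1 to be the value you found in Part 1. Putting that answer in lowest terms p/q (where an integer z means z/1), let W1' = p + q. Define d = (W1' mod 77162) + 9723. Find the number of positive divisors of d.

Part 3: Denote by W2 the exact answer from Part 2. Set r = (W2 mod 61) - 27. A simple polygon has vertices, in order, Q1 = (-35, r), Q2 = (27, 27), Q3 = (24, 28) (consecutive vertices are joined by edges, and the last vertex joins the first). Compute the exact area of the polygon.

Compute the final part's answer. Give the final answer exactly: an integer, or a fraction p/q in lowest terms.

100

Part 1: total draws C(10,2) = 45; favorable C(2,1)*C(8,1) = 16; P = 16/45; answer 16/45
Part 2: W1 = 16/45; threaded value p + q = 61; d = 9784; 9784 = 2^3 * 1223; number of divisors = (3+1) * (1+1) = 8; answer 8
Part 3: W2 = 8; r = -19; cross terms: (-35*27 - 27*-19)=-432, (27*28 - 24*27)=108, (24*-19 - -35*28)=524; twice the area = |200| = 200; area = 100; answer 100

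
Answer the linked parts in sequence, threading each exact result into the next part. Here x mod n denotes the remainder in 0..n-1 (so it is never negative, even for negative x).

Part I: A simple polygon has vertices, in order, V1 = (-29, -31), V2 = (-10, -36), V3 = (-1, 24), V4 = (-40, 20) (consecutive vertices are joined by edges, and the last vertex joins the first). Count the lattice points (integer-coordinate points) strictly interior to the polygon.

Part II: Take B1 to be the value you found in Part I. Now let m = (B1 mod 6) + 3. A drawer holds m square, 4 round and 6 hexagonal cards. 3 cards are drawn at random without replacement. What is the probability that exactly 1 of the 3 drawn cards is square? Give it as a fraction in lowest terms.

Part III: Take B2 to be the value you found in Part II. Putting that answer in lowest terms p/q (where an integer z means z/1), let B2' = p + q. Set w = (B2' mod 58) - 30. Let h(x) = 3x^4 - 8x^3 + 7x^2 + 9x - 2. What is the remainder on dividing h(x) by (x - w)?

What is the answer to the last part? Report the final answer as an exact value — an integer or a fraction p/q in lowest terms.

338787

Part I: cross terms: (-29*-36 - -10*-31)=734, (-10*24 - -1*-36)=-276, (-1*20 - -40*24)=940, (-40*-31 - -29*20)=1820; twice the area = |3218| = 3218; area = 1609; boundary points = 1 + 3 + 1 + 1 = 6; strictly interior points = area - boundary/2 + 1 = 1607; answer 1607
Part II: B1 = 1607; m = 8; total draws C(18,3) = 816; favorable C(8,1)*C(10,2) = 360; P = 15/34; answer 15/34
Part III: B2 = 15/34; threaded value p + q = 49; w = 19; remainder = value at the root: 3*(19)^4 - 8*(19)^3 + 7*(19)^2 + 9*(19)^1 - 2 = (390963) + (-54872) + (2527) + (171) + (-2) = 338787; answer 338787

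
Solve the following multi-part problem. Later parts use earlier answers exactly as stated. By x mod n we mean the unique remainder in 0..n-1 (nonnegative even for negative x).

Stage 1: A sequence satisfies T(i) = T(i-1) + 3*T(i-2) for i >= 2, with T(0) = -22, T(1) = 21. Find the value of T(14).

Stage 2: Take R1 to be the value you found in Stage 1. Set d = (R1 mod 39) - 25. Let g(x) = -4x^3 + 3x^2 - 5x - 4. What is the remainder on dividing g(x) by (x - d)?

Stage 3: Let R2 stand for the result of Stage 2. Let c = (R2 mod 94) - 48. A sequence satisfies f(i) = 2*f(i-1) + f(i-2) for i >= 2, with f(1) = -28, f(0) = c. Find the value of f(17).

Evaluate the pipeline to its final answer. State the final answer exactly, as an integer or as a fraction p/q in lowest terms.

Stage 1: T(2) = 1*(21) + 3*(-22) = -45; iterating: T(2)=-45, T(3)=18, T(4)=-117, T(5)=-63, T(6)=-414, T(7)=-603, T(8)=-1845, T(9)=-3654, T(10)=-9189, T(11)=-20151, T(12)=-47718, T(13)=-108171, T(14)=-251325; answer -251325
Stage 2: R1 = -251325; d = 5; remainder = value at the root: -4*(5)^3 + 3*(5)^2 - 5*(5)^1 - 4 = (-500) + (75) + (-25) + (-4) = -454; answer -454
Stage 3: R2 = -454; c = -32; f(2) = 2*(-28) + 1*(-32) = -88; iterating: f(2)=-88, f(3)=-204, f(4)=-496, f(5)=-1196, f(6)=-2888, f(7)=-6972, f(8)=-16832, f(9)=-40636, f(10)=-98104, f(11)=-236844, f(12)=-571792, f(13)=-1380428, f(14)=-3332648, f(15)=-8045724, f(16)=-19424096, f(17)=-46893916; answer -46893916

-46893916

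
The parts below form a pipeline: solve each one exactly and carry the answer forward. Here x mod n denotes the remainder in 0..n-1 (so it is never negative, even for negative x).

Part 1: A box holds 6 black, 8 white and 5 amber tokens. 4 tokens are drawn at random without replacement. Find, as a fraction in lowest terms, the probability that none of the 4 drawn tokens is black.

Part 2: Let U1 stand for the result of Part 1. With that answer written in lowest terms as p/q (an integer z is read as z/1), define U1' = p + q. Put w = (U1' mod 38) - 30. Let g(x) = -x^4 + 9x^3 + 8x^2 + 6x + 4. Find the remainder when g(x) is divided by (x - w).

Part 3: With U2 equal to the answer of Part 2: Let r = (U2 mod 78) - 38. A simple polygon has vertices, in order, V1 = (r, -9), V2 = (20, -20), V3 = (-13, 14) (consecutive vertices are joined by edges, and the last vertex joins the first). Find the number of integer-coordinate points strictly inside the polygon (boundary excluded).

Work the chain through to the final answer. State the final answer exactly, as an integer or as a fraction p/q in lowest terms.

Part 1: total draws C(19,4) = 3876; favorable C(13,4) = 715; P = 715/3876; answer 715/3876
Part 2: U1 = 715/3876; threaded value p + q = 4591; w = 1; remainder = value at the root: -1*(1)^4 + 9*(1)^3 + 8*(1)^2 + 6*(1)^1 + 4 = (-1) + (9) + (8) + (6) + (4) = 26; answer 26
Part 3: U2 = 26; r = -12; cross terms: (-12*-20 - 20*-9)=420, (20*14 - -13*-20)=20, (-13*-9 - -12*14)=285; twice the area = |725| = 725; area = 725/2; boundary points = 1 + 1 + 1 = 3; strictly interior points = area - boundary/2 + 1 = 362; answer 362

362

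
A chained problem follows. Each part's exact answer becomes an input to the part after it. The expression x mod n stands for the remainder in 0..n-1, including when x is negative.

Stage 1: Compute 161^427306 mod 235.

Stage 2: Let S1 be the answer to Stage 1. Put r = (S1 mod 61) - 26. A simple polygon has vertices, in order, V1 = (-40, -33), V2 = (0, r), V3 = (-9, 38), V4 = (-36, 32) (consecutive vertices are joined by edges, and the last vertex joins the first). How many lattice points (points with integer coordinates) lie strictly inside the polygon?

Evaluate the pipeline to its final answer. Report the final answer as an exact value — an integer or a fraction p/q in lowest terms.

Stage 1: squarings mod 235: 161^1=161, 161^2=71, 161^4=106, 161^8=191, 161^16=56, 161^32=81, 161^64=216, 161^128=126, 161^256=131, 161^512=6, 161^1024=36, 161^2048=121, 161^4096=71, 161^8192=106, 161^16384=191, 161^32768=56, 161^65536=81, 161^131072=216, 161^262144=126; 161^427306 = 161^2 * 161^8 * 161^32 * 161^256 * 161^1024 * 161^32768 * 161^131072 * 161^262144 = 36 (mod 235); answer 36
Stage 2: S1 = 36; r = 10; cross terms: (-40*10 - 0*-33)=-400, (0*38 - -9*10)=90, (-9*32 - -36*38)=1080, (-36*-33 - -40*32)=2468; twice the area = |3238| = 3238; area = 1619; boundary points = 1 + 1 + 3 + 1 = 6; strictly interior points = area - boundary/2 + 1 = 1617; answer 1617

1617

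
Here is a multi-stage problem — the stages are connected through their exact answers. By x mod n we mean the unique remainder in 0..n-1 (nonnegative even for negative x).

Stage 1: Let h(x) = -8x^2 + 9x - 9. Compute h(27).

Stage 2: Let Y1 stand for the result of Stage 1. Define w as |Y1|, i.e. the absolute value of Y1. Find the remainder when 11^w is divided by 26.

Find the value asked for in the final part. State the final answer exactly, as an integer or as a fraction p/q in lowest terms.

Stage 1: -8*(27)^2 + 9*(27)^1 - 9 = (-5832) + (243) + (-9) = -5598; answer -5598
Stage 2: Y1 = -5598; w = 5598; squarings mod 26: 11^1=11, 11^2=17, 11^4=3, 11^8=9, 11^16=3, 11^32=9, 11^64=3, 11^128=9, 11^256=3, 11^512=9, 11^1024=3, 11^2048=9, 11^4096=3; 11^5598 = 11^2 * 11^4 * 11^8 * 11^16 * 11^64 * 11^128 * 11^256 * 11^1024 * 11^4096 = 25 (mod 26); answer 25

25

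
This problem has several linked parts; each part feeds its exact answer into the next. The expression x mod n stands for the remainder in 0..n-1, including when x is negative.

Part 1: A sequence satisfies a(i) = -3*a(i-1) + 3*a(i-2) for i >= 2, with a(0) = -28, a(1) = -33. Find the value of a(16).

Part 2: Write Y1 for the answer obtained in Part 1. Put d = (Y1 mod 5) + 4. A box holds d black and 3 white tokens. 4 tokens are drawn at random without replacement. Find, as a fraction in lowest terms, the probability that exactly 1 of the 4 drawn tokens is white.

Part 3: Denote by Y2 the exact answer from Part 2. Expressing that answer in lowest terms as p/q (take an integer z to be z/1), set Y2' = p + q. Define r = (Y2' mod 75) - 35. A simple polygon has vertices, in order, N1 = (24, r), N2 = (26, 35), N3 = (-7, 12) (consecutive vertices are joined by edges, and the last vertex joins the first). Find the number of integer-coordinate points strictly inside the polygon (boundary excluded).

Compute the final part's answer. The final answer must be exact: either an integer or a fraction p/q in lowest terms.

Part 1: a(2) = -3*(-33) + 3*(-28) = 15; iterating: a(2)=15, a(3)=-144, a(4)=477, a(5)=-1863, a(6)=7020, a(7)=-26649, a(8)=101007, a(9)=-382968, a(10)=1451925, a(11)=-5504679, a(12)=20869812, a(13)=-79123473, a(14)=299979855, a(15)=-1137309984, a(16)=4311869517; answer 4311869517
Part 2: Y1 = 4311869517; d = 6; total draws C(9,4) = 126; favorable C(3,1)*C(6,3) = 60; P = 10/21; answer 10/21
Part 3: Y2 = 10/21; threaded value p + q = 31; r = -4; cross terms: (24*35 - 26*-4)=944, (26*12 - -7*35)=557, (-7*-4 - 24*12)=-260; twice the area = |1241| = 1241; area = 1241/2; boundary points = 1 + 1 + 1 = 3; strictly interior points = area - boundary/2 + 1 = 620; answer 620

620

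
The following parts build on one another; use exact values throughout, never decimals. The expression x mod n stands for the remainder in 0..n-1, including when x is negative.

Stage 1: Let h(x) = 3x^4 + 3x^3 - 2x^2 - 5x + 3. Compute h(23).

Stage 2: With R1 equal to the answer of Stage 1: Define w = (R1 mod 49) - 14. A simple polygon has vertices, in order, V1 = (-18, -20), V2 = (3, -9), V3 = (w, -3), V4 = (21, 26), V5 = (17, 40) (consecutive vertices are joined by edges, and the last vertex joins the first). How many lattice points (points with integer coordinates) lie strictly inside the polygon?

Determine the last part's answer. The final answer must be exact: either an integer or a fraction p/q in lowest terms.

Stage 1: 3*(23)^4 + 3*(23)^3 - 2*(23)^2 - 5*(23)^1 + 3 = (839523) + (36501) + (-1058) + (-115) + (3) = 874854; answer 874854
Stage 2: R1 = 874854; w = -6; cross terms: (-18*-9 - 3*-20)=222, (3*-3 - -6*-9)=-63, (-6*26 - 21*-3)=-93, (21*40 - 17*26)=398, (17*-20 - -18*40)=380; twice the area = |844| = 844; area = 422; boundary points = 1 + 3 + 1 + 2 + 5 = 12; strictly interior points = area - boundary/2 + 1 = 417; answer 417

417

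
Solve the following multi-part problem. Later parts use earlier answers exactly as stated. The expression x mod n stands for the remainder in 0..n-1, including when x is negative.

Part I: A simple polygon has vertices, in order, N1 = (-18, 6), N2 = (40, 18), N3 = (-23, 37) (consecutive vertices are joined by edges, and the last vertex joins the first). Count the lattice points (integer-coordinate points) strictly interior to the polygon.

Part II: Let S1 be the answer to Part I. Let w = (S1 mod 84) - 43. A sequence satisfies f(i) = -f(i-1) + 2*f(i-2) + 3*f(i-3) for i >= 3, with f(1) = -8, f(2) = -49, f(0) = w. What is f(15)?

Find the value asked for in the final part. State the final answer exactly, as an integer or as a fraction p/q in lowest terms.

-9024

Part I: cross terms: (-18*18 - 40*6)=-564, (40*37 - -23*18)=1894, (-23*6 - -18*37)=528; twice the area = |1858| = 1858; area = 929; boundary points = 2 + 1 + 1 = 4; strictly interior points = area - boundary/2 + 1 = 928; answer 928
Part II: S1 = 928; w = -39; f(3) = -1*(-49) + 2*(-8) + 3*(-39) = -84; iterating: f(3)=-84, f(4)=-38, f(5)=-277, f(6)=-51, f(7)=-617, f(8)=-316, f(9)=-1071, f(10)=-1412, f(11)=-1678, f(12)=-4359, f(13)=-3233, f(14)=-10519, f(15)=-9024; answer -9024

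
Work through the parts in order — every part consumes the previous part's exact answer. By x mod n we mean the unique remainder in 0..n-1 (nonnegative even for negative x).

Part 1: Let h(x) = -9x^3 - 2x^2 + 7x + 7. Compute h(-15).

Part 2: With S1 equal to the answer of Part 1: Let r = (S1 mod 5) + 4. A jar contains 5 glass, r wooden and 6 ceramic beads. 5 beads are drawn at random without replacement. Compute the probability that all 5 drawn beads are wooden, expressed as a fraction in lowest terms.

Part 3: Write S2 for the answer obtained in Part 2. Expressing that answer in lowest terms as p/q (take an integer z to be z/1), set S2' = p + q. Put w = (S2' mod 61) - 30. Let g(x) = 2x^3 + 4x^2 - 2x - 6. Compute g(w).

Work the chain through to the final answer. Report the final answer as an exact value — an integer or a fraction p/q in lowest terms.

10942

Part 1: -9*(-15)^3 - 2*(-15)^2 + 7*(-15)^1 + 7 = (30375) + (-450) + (-105) + (7) = 29827; answer 29827
Part 2: S1 = 29827; r = 6; total draws C(17,5) = 6188; favorable C(6,5) = 6; P = 3/3094; answer 3/3094
Part 3: S2 = 3/3094; threaded value p + q = 3097; w = 17; 2*(17)^3 + 4*(17)^2 - 2*(17)^1 - 6 = (9826) + (1156) + (-34) + (-6) = 10942; answer 10942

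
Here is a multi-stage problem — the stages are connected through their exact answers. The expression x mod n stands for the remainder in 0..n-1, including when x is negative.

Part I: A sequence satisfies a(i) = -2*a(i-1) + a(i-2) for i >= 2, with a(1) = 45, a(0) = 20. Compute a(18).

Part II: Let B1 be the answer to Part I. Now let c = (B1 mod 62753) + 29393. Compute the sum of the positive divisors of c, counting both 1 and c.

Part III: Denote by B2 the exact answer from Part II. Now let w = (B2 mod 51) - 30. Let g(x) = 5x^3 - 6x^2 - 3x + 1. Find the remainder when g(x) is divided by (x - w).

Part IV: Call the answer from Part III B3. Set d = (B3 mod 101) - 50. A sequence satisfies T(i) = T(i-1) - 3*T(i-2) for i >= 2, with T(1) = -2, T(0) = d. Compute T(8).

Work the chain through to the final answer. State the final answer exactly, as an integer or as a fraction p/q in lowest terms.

-1802

Part I: a(2) = -2*(45) + 1*(20) = -70; iterating: a(2)=-70, a(3)=185, a(4)=-440, a(5)=1065, a(6)=-2570, a(7)=6205, a(8)=-14980, a(9)=36165, a(10)=-87310, a(11)=210785, a(12)=-508880, a(13)=1228545, a(14)=-2965970, a(15)=7160485, a(16)=-17286940, a(17)=41734365, a(18)=-100755670; answer -100755670
Part II: B1 = -100755670; c = 55041; 55041 = 3 * 7 * 2621; sigma = (1 + 3) * (1 + 7) * (1 + 2621) = 4 * 8 * 2622 = 83904; answer 83904
Part III: B2 = 83904; w = -21; remainder = value at the root: 5*(-21)^3 - 6*(-21)^2 - 3*(-21)^1 + 1 = (-46305) + (-2646) + (63) + (1) = -48887; answer -48887
Part IV: B3 = -48887; d = 48; T(2) = 1*(-2) - 3*(48) = -146; iterating: T(2)=-146, T(3)=-140, T(4)=298, T(5)=718, T(6)=-176, T(7)=-2330, T(8)=-1802; answer -1802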